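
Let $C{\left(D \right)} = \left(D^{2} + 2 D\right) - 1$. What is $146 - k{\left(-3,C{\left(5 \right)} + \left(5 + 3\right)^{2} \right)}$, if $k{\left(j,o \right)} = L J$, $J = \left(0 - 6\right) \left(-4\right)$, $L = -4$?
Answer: $242$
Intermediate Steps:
$J = 24$ ($J = \left(0 - 6\right) \left(-4\right) = \left(-6\right) \left(-4\right) = 24$)
$C{\left(D \right)} = -1 + D^{2} + 2 D$
$k{\left(j,o \right)} = -96$ ($k{\left(j,o \right)} = \left(-4\right) 24 = -96$)
$146 - k{\left(-3,C{\left(5 \right)} + \left(5 + 3\right)^{2} \right)} = 146 - -96 = 146 + 96 = 242$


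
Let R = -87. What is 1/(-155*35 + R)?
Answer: -1/5512 ≈ -0.00018142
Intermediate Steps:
1/(-155*35 + R) = 1/(-155*35 - 87) = 1/(-5425 - 87) = 1/(-5512) = -1/5512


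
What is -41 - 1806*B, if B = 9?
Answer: -16295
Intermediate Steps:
-41 - 1806*B = -41 - 1806*9 = -41 - 86*189 = -41 - 16254 = -16295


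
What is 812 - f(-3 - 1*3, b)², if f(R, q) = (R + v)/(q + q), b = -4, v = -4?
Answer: 12967/16 ≈ 810.44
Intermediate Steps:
f(R, q) = (-4 + R)/(2*q) (f(R, q) = (R - 4)/(q + q) = (-4 + R)/((2*q)) = (-4 + R)*(1/(2*q)) = (-4 + R)/(2*q))
812 - f(-3 - 1*3, b)² = 812 - ((½)*(-4 + (-3 - 1*3))/(-4))² = 812 - ((½)*(-¼)*(-4 + (-3 - 3)))² = 812 - ((½)*(-¼)*(-4 - 6))² = 812 - ((½)*(-¼)*(-10))² = 812 - (5/4)² = 812 - 1*25/16 = 812 - 25/16 = 12967/16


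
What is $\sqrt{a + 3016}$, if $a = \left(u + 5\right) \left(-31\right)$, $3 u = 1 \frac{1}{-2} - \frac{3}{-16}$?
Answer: $\frac{\sqrt{412449}}{12} \approx 53.518$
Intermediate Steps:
$u = - \frac{5}{48}$ ($u = \frac{1 \frac{1}{-2} - \frac{3}{-16}}{3} = \frac{1 \left(- \frac{1}{2}\right) - - \frac{3}{16}}{3} = \frac{- \frac{1}{2} + \frac{3}{16}}{3} = \frac{1}{3} \left(- \frac{5}{16}\right) = - \frac{5}{48} \approx -0.10417$)
$a = - \frac{7285}{48}$ ($a = \left(- \frac{5}{48} + 5\right) \left(-31\right) = \frac{235}{48} \left(-31\right) = - \frac{7285}{48} \approx -151.77$)
$\sqrt{a + 3016} = \sqrt{- \frac{7285}{48} + 3016} = \sqrt{\frac{137483}{48}} = \frac{\sqrt{412449}}{12}$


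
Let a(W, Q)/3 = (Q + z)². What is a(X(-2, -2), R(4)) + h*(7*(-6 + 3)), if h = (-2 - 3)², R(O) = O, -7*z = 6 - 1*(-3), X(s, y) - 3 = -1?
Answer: -24642/49 ≈ -502.90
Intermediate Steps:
X(s, y) = 2 (X(s, y) = 3 - 1 = 2)
z = -9/7 (z = -(6 - 1*(-3))/7 = -(6 + 3)/7 = -⅐*9 = -9/7 ≈ -1.2857)
h = 25 (h = (-5)² = 25)
a(W, Q) = 3*(-9/7 + Q)² (a(W, Q) = 3*(Q - 9/7)² = 3*(-9/7 + Q)²)
a(X(-2, -2), R(4)) + h*(7*(-6 + 3)) = 3*(-9 + 7*4)²/49 + 25*(7*(-6 + 3)) = 3*(-9 + 28)²/49 + 25*(7*(-3)) = (3/49)*19² + 25*(-21) = (3/49)*361 - 525 = 1083/49 - 525 = -24642/49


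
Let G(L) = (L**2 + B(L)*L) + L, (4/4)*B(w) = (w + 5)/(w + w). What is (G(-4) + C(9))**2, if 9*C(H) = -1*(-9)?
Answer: 729/4 ≈ 182.25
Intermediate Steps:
B(w) = (5 + w)/(2*w) (B(w) = (w + 5)/(w + w) = (5 + w)/((2*w)) = (5 + w)*(1/(2*w)) = (5 + w)/(2*w))
C(H) = 1 (C(H) = (-1*(-9))/9 = (1/9)*9 = 1)
G(L) = 5/2 + L**2 + 3*L/2 (G(L) = (L**2 + ((5 + L)/(2*L))*L) + L = (L**2 + (5/2 + L/2)) + L = (5/2 + L**2 + L/2) + L = 5/2 + L**2 + 3*L/2)
(G(-4) + C(9))**2 = ((5/2 + (1/2)*(-4) - 4*(1 - 4)) + 1)**2 = ((5/2 - 2 - 4*(-3)) + 1)**2 = ((5/2 - 2 + 12) + 1)**2 = (25/2 + 1)**2 = (27/2)**2 = 729/4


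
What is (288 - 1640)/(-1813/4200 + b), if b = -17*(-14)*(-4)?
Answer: 811200/571459 ≈ 1.4195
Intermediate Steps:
b = -952 (b = 238*(-4) = -952)
(288 - 1640)/(-1813/4200 + b) = (288 - 1640)/(-1813/4200 - 952) = -1352/(-1813*1/4200 - 952) = -1352/(-259/600 - 952) = -1352/(-571459/600) = -1352*(-600/571459) = 811200/571459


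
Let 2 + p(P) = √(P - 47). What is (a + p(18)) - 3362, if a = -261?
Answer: -3625 + I*√29 ≈ -3625.0 + 5.3852*I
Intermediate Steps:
p(P) = -2 + √(-47 + P) (p(P) = -2 + √(P - 47) = -2 + √(-47 + P))
(a + p(18)) - 3362 = (-261 + (-2 + √(-47 + 18))) - 3362 = (-261 + (-2 + √(-29))) - 3362 = (-261 + (-2 + I*√29)) - 3362 = (-263 + I*√29) - 3362 = -3625 + I*√29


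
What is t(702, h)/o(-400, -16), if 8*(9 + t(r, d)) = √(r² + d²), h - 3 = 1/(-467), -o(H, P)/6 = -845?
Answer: -3/1690 + √26869272889/9470760 ≈ 0.015533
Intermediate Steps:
o(H, P) = 5070 (o(H, P) = -6*(-845) = 5070)
h = 1400/467 (h = 3 + 1/(-467) = 3 - 1/467 = 1400/467 ≈ 2.9979)
t(r, d) = -9 + √(d² + r²)/8 (t(r, d) = -9 + √(r² + d²)/8 = -9 + √(d² + r²)/8)
t(702, h)/o(-400, -16) = (-9 + √((1400/467)² + 702²)/8)/5070 = (-9 + √(1960000/218089 + 492804)/8)*(1/5070) = (-9 + √(107477091556/218089)/8)*(1/5070) = (-9 + (2*√26869272889/467)/8)*(1/5070) = (-9 + √26869272889/1868)*(1/5070) = -3/1690 + √26869272889/9470760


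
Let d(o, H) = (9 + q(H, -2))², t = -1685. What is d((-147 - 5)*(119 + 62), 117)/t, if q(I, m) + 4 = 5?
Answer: -20/337 ≈ -0.059347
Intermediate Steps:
q(I, m) = 1 (q(I, m) = -4 + 5 = 1)
d(o, H) = 100 (d(o, H) = (9 + 1)² = 10² = 100)
d((-147 - 5)*(119 + 62), 117)/t = 100/(-1685) = 100*(-1/1685) = -20/337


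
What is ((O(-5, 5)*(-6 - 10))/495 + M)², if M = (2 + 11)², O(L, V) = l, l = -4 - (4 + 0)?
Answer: 7019591089/245025 ≈ 28648.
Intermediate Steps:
l = -8 (l = -4 - 1*4 = -4 - 4 = -8)
O(L, V) = -8
M = 169 (M = 13² = 169)
((O(-5, 5)*(-6 - 10))/495 + M)² = (-8*(-6 - 10)/495 + 169)² = (-8*(-16)*(1/495) + 169)² = (128*(1/495) + 169)² = (128/495 + 169)² = (83783/495)² = 7019591089/245025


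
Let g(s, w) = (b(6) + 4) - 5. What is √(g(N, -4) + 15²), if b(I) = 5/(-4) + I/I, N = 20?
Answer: √895/2 ≈ 14.958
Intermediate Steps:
b(I) = -¼ (b(I) = 5*(-¼) + 1 = -5/4 + 1 = -¼)
g(s, w) = -5/4 (g(s, w) = (-¼ + 4) - 5 = 15/4 - 5 = -5/4)
√(g(N, -4) + 15²) = √(-5/4 + 15²) = √(-5/4 + 225) = √(895/4) = √895/2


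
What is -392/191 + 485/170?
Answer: 5199/6494 ≈ 0.80058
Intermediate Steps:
-392/191 + 485/170 = -392*1/191 + 485*(1/170) = -392/191 + 97/34 = 5199/6494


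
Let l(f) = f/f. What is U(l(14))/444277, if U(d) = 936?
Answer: 936/444277 ≈ 0.0021068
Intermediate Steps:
l(f) = 1
U(l(14))/444277 = 936/444277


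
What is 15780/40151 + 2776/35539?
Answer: 672264596/1426926389 ≈ 0.47113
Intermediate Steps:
15780/40151 + 2776/35539 = 672264596/1426926389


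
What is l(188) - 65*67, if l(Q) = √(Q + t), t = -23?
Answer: -4355 + √165 ≈ -4342.2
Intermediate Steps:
l(Q) = √(-23 + Q) (l(Q) = √(Q - 23) = √(-23 + Q))
l(188) - 65*67 = √(-23 + 188) - 65*67 = √165 - 1*4355 = √165 - 4355 = -4355 + √165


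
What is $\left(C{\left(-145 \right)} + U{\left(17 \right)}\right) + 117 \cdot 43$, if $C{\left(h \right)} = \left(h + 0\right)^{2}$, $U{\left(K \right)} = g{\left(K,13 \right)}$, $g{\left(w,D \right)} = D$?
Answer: $26069$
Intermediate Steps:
$U{\left(K \right)} = 13$
$C{\left(h \right)} = h^{2}$
$\left(C{\left(-145 \right)} + U{\left(17 \right)}\right) + 117 \cdot 43 = \left(\left(-145\right)^{2} + 13\right) + 117 \cdot 43 = \left(21025 + 13\right) + 5031 = 21038 + 5031 = 26069$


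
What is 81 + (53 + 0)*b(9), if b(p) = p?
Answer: 558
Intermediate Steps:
81 + (53 + 0)*b(9) = 81 + (53 + 0)*9 = 81 + 53*9 = 81 + 477 = 558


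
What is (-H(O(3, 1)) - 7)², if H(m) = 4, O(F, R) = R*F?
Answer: 121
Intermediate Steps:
O(F, R) = F*R
(-H(O(3, 1)) - 7)² = (-1*4 - 7)² = (-4 - 7)² = (-11)² = 121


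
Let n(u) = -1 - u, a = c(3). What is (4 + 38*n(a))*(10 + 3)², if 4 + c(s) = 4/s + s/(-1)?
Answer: 91936/3 ≈ 30645.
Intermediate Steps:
c(s) = -4 - s + 4/s (c(s) = -4 + (4/s + s/(-1)) = -4 + (4/s + s*(-1)) = -4 + (4/s - s) = -4 + (-s + 4/s) = -4 - s + 4/s)
a = -17/3 (a = -4 - 1*3 + 4/3 = -4 - 3 + 4*(⅓) = -4 - 3 + 4/3 = -17/3 ≈ -5.6667)
(4 + 38*n(a))*(10 + 3)² = (4 + 38*(-1 - 1*(-17/3)))*(10 + 3)² = (4 + 38*(-1 + 17/3))*13² = (4 + 38*(14/3))*169 = (4 + 532/3)*169 = (544/3)*169 = 91936/3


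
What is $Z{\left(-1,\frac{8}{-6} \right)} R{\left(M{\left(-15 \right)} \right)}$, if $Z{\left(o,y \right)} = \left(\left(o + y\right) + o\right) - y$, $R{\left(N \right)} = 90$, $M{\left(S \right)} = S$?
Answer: $-180$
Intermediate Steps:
$Z{\left(o,y \right)} = 2 o$ ($Z{\left(o,y \right)} = \left(y + 2 o\right) - y = 2 o$)
$Z{\left(-1,\frac{8}{-6} \right)} R{\left(M{\left(-15 \right)} \right)} = 2 \left(-1\right) 90 = \left(-2\right) 90 = -180$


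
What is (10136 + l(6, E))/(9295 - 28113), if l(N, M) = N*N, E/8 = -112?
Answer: -5086/9409 ≈ -0.54055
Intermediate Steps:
E = -896 (E = 8*(-112) = -896)
l(N, M) = N²
(10136 + l(6, E))/(9295 - 28113) = (10136 + 6²)/(9295 - 28113) = (10136 + 36)/(-18818) = 10172*(-1/18818) = -5086/9409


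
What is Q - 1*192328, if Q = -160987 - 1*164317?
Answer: -517632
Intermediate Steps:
Q = -325304 (Q = -160987 - 164317 = -325304)
Q - 1*192328 = -325304 - 1*192328 = -325304 - 192328 = -517632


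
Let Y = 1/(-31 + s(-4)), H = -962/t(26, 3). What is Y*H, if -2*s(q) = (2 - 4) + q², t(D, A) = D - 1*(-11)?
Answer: 13/19 ≈ 0.68421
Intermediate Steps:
t(D, A) = 11 + D (t(D, A) = D + 11 = 11 + D)
H = -26 (H = -962/(11 + 26) = -962/37 = -962*1/37 = -26)
s(q) = 1 - q²/2 (s(q) = -((2 - 4) + q²)/2 = -(-2 + q²)/2 = 1 - q²/2)
Y = -1/38 (Y = 1/(-31 + (1 - ½*(-4)²)) = 1/(-31 + (1 - ½*16)) = 1/(-31 + (1 - 8)) = 1/(-31 - 7) = 1/(-38) = -1/38 ≈ -0.026316)
Y*H = -1/38*(-26) = 13/19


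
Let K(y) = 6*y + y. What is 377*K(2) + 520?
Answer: 5798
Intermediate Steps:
K(y) = 7*y
377*K(2) + 520 = 377*(7*2) + 520 = 377*14 + 520 = 5278 + 520 = 5798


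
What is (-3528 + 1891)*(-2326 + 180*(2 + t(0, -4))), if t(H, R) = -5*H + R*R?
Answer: -1496218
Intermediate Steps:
t(H, R) = R**2 - 5*H (t(H, R) = -5*H + R**2 = R**2 - 5*H)
(-3528 + 1891)*(-2326 + 180*(2 + t(0, -4))) = (-3528 + 1891)*(-2326 + 180*(2 + ((-4)**2 - 5*0))) = -1637*(-2326 + 180*(2 + (16 + 0))) = -1637*(-2326 + 180*(2 + 16)) = -1637*(-2326 + 180*18) = -1637*(-2326 + 3240) = -1637*914 = -1496218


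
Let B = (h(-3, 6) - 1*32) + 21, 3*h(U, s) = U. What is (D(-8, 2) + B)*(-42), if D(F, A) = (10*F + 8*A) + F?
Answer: 3528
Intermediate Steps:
h(U, s) = U/3
B = -12 (B = ((⅓)*(-3) - 1*32) + 21 = (-1 - 32) + 21 = -33 + 21 = -12)
D(F, A) = 8*A + 11*F (D(F, A) = (8*A + 10*F) + F = 8*A + 11*F)
(D(-8, 2) + B)*(-42) = ((8*2 + 11*(-8)) - 12)*(-42) = ((16 - 88) - 12)*(-42) = (-72 - 12)*(-42) = -84*(-42) = 3528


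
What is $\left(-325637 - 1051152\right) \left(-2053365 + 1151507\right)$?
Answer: $1241668173962$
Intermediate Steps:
$\left(-325637 - 1051152\right) \left(-2053365 + 1151507\right) = \left(-1376789\right) \left(-901858\right) = 1241668173962$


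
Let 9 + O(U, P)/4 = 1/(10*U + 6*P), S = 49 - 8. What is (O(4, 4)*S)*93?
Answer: -2192475/16 ≈ -1.3703e+5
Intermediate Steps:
S = 41
O(U, P) = -36 + 4/(6*P + 10*U) (O(U, P) = -36 + 4/(10*U + 6*P) = -36 + 4/(6*P + 10*U))
(O(4, 4)*S)*93 = ((2*(1 - 90*4 - 54*4)/(3*4 + 5*4))*41)*93 = ((2*(1 - 360 - 216)/(12 + 20))*41)*93 = ((2*(-575)/32)*41)*93 = ((2*(1/32)*(-575))*41)*93 = -575/16*41*93 = -23575/16*93 = -2192475/16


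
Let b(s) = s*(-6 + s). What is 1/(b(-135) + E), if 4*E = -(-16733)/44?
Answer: 176/3366893 ≈ 5.2274e-5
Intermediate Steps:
E = 16733/176 (E = (-(-16733)/44)/4 = (-577*(-29/44))/4 = (¼)*(16733/44) = 16733/176 ≈ 95.074)
1/(b(-135) + E) = 1/(-135*(-6 - 135) + 16733/176) = 1/(-135*(-141) + 16733/176) = 1/(19035 + 16733/176) = 1/(3366893/176) = 176/3366893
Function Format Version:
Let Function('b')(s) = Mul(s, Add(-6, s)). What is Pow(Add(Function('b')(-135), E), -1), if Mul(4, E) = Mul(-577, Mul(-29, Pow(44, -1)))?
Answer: Rational(176, 3366893) ≈ 5.2274e-5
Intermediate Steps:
E = Rational(16733, 176) (E = Mul(Rational(1, 4), Mul(-577, Mul(-29, Pow(44, -1)))) = Mul(Rational(1, 4), Mul(-577, Mul(-29, Rational(1, 44)))) = Mul(Rational(1, 4), Mul(-577, Rational(-29, 44))) = Mul(Rational(1, 4), Rational(16733, 44)) = Rational(16733, 176) ≈ 95.074)
Pow(Add(Function('b')(-135), E), -1) = Pow(Add(Mul(-135, Add(-6, -135)), Rational(16733, 176)), -1) = Pow(Add(Mul(-135, -141), Rational(16733, 176)), -1) = Pow(Add(19035, Rational(16733, 176)), -1) = Pow(Rational(3366893, 176), -1) = Rational(176, 3366893)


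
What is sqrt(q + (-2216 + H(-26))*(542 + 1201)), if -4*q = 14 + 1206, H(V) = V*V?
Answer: 5*I*sqrt(107381) ≈ 1638.5*I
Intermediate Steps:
H(V) = V**2
q = -305 (q = -(14 + 1206)/4 = -1/4*1220 = -305)
sqrt(q + (-2216 + H(-26))*(542 + 1201)) = sqrt(-305 + (-2216 + (-26)**2)*(542 + 1201)) = sqrt(-305 + (-2216 + 676)*1743) = sqrt(-305 - 1540*1743) = sqrt(-305 - 2684220) = sqrt(-2684525) = 5*I*sqrt(107381)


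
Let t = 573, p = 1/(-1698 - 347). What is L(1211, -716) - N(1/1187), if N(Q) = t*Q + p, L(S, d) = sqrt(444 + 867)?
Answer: -1170598/2427415 + sqrt(1311) ≈ 35.725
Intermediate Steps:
p = -1/2045 (p = 1/(-2045) = -1/2045 ≈ -0.00048900)
L(S, d) = sqrt(1311)
N(Q) = -1/2045 + 573*Q (N(Q) = 573*Q - 1/2045 = -1/2045 + 573*Q)
L(1211, -716) - N(1/1187) = sqrt(1311) - (-1/2045 + 573/1187) = sqrt(1311) - 1*1170598/2427415 = sqrt(1311) - 1170598/2427415 = -1170598/2427415 + sqrt(1311)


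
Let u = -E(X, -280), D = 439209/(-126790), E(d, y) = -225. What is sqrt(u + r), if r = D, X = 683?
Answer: 3*sqrt(395705123710)/126790 ≈ 14.884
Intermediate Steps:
D = -439209/126790 (D = 439209*(-1/126790) = -439209/126790 ≈ -3.4641)
r = -439209/126790 ≈ -3.4641
u = 225 (u = -1*(-225) = 225)
sqrt(u + r) = sqrt(225 - 439209/126790) = sqrt(28088541/126790) = 3*sqrt(395705123710)/126790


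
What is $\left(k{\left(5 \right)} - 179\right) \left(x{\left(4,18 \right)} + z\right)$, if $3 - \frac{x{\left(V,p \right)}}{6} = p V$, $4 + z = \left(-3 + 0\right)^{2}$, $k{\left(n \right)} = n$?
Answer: $71166$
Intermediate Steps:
$z = 5$ ($z = -4 + \left(-3 + 0\right)^{2} = -4 + \left(-3\right)^{2} = -4 + 9 = 5$)
$x{\left(V,p \right)} = 18 - 6 V p$ ($x{\left(V,p \right)} = 18 - 6 p V = 18 - 6 V p$)
$\left(k{\left(5 \right)} - 179\right) \left(x{\left(4,18 \right)} + z\right) = \left(5 - 179\right) \left(\left(18 - 24 \cdot 18\right) + 5\right) = \left(5 - 179\right) \left(\left(18 - 432\right) + 5\right) = \left(5 - 179\right) \left(-414 + 5\right) = \left(-174\right) \left(-409\right) = 71166$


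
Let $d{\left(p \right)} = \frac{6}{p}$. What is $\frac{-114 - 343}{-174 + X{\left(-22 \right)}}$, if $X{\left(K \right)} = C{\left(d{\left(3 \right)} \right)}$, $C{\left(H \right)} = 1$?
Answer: $\frac{457}{173} \approx 2.6416$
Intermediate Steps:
$X{\left(K \right)} = 1$
$\frac{-114 - 343}{-174 + X{\left(-22 \right)}} = \frac{-114 - 343}{-174 + 1} = - \frac{457}{-173} = \left(-457\right) \left(- \frac{1}{173}\right) = \frac{457}{173}$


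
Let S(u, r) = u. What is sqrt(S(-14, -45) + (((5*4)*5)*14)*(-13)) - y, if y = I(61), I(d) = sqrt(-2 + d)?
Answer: -sqrt(59) + I*sqrt(18214) ≈ -7.6811 + 134.96*I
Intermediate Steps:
y = sqrt(59) (y = sqrt(-2 + 61) = sqrt(59) ≈ 7.6811)
sqrt(S(-14, -45) + (((5*4)*5)*14)*(-13)) - y = sqrt(-14 + (((5*4)*5)*14)*(-13)) - sqrt(59) = sqrt(-14 + ((20*5)*14)*(-13)) - sqrt(59) = sqrt(-14 + (100*14)*(-13)) - sqrt(59) = sqrt(-14 + 1400*(-13)) - sqrt(59) = sqrt(-14 - 18200) - sqrt(59) = sqrt(-18214) - sqrt(59) = I*sqrt(18214) - sqrt(59) = -sqrt(59) + I*sqrt(18214)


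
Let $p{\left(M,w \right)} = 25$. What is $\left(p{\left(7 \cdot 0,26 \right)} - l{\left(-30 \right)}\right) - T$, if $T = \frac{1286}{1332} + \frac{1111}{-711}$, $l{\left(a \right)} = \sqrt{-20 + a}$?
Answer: $\frac{1346767}{52614} - 5 i \sqrt{2} \approx 25.597 - 7.0711 i$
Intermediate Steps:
$T = - \frac{31417}{52614}$ ($T = 1286 \cdot \frac{1}{1332} + 1111 \left(- \frac{1}{711}\right) = \frac{643}{666} - \frac{1111}{711} = - \frac{31417}{52614} \approx -0.59712$)
$\left(p{\left(7 \cdot 0,26 \right)} - l{\left(-30 \right)}\right) - T = \left(25 - \sqrt{-20 - 30}\right) - - \frac{31417}{52614} = \left(25 - \sqrt{-50}\right) + \frac{31417}{52614} = \left(25 - 5 i \sqrt{2}\right) + \frac{31417}{52614} = \frac{1346767}{52614} - 5 i \sqrt{2}$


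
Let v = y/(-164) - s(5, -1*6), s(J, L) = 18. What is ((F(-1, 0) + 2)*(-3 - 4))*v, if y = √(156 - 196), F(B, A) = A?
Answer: 252 + 7*I*√10/41 ≈ 252.0 + 0.5399*I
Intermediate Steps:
y = 2*I*√10 (y = √(-40) = 2*I*√10 ≈ 6.3246*I)
v = -18 - I*√10/82 (v = (2*I*√10)/(-164) - 1*18 = (2*I*√10)*(-1/164) - 18 = -I*√10/82 - 18 = -18 - I*√10/82 ≈ -18.0 - 0.038564*I)
((F(-1, 0) + 2)*(-3 - 4))*v = ((0 + 2)*(-3 - 4))*(-18 - I*√10/82) = (2*(-7))*(-18 - I*√10/82) = -14*(-18 - I*√10/82) = 252 + 7*I*√10/41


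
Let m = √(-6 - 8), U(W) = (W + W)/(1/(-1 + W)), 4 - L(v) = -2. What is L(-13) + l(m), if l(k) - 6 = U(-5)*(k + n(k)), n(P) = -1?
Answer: -48 + 60*I*√14 ≈ -48.0 + 224.5*I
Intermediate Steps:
L(v) = 6 (L(v) = 4 - 1*(-2) = 4 + 2 = 6)
U(W) = 2*W*(-1 + W) (U(W) = (2*W)*(-1 + W) = 2*W*(-1 + W))
m = I*√14 (m = √(-14) = I*√14 ≈ 3.7417*I)
l(k) = -54 + 60*k (l(k) = 6 + (2*(-5)*(-1 - 5))*(k - 1) = 6 + (2*(-5)*(-6))*(-1 + k) = 6 + 60*(-1 + k) = 6 + (-60 + 60*k) = -54 + 60*k)
L(-13) + l(m) = 6 + (-54 + 60*(I*√14)) = 6 + (-54 + 60*I*√14) = -48 + 60*I*√14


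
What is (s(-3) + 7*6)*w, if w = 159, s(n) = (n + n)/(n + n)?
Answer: 6837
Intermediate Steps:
s(n) = 1 (s(n) = (2*n)/((2*n)) = (2*n)*(1/(2*n)) = 1)
(s(-3) + 7*6)*w = (1 + 7*6)*159 = (1 + 42)*159 = 43*159 = 6837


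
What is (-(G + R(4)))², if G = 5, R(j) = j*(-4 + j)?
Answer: 25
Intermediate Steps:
(-(G + R(4)))² = (-(5 + 4*(-4 + 4)))² = (-(5 + 4*0))² = (-(5 + 0))² = (-1*5)² = (-5)² = 25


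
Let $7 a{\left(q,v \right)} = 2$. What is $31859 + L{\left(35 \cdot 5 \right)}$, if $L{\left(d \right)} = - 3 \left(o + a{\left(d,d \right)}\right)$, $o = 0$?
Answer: $\frac{223007}{7} \approx 31858.0$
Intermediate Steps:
$a{\left(q,v \right)} = \frac{2}{7}$ ($a{\left(q,v \right)} = \frac{1}{7} \cdot 2 = \frac{2}{7}$)
$L{\left(d \right)} = - \frac{6}{7}$ ($L{\left(d \right)} = - 3 \left(0 + \frac{2}{7}\right) = \left(-3\right) \frac{2}{7} = - \frac{6}{7}$)
$31859 + L{\left(35 \cdot 5 \right)} = 31859 - \frac{6}{7} = \frac{223007}{7}$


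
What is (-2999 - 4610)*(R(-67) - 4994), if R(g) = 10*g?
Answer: 43097376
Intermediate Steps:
(-2999 - 4610)*(R(-67) - 4994) = (-2999 - 4610)*(10*(-67) - 4994) = -7609*(-670 - 4994) = -7609*(-5664) = 43097376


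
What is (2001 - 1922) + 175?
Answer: 254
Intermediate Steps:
(2001 - 1922) + 175 = 79 + 175 = 254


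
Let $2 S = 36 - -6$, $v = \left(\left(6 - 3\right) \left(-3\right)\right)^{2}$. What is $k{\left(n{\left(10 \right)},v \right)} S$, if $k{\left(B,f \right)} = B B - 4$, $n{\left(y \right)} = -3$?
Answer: $105$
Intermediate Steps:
$v = 81$ ($v = \left(3 \left(-3\right)\right)^{2} = \left(-9\right)^{2} = 81$)
$k{\left(B,f \right)} = -4 + B^{2}$ ($k{\left(B,f \right)} = B^{2} - 4 = -4 + B^{2}$)
$S = 21$ ($S = \frac{36 - -6}{2} = \frac{36 + 6}{2} = \frac{1}{2} \cdot 42 = 21$)
$k{\left(n{\left(10 \right)},v \right)} S = \left(-4 + \left(-3\right)^{2}\right) 21 = \left(-4 + 9\right) 21 = 5 \cdot 21 = 105$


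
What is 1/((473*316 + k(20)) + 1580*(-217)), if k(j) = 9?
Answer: -1/193383 ≈ -5.1711e-6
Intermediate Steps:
1/((473*316 + k(20)) + 1580*(-217)) = 1/((473*316 + 9) + 1580*(-217)) = 1/((149468 + 9) - 342860) = 1/(149477 - 342860) = 1/(-193383) = -1/193383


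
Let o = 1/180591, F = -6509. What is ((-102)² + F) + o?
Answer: 703401946/180591 ≈ 3895.0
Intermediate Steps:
o = 1/180591 ≈ 5.5374e-6
((-102)² + F) + o = ((-102)² - 6509) + 1/180591 = (10404 - 6509) + 1/180591 = 3895 + 1/180591 = 703401946/180591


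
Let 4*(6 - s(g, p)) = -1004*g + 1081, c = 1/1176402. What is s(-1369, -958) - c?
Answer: -809089886135/2352804 ≈ -3.4388e+5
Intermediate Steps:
c = 1/1176402 ≈ 8.5005e-7
s(g, p) = -1057/4 + 251*g (s(g, p) = 6 - (-1004*g + 1081)/4 = 6 - (1081 - 1004*g)/4 = 6 + (-1081/4 + 251*g) = -1057/4 + 251*g)
s(-1369, -958) - c = (-1057/4 + 251*(-1369)) - 1*1/1176402 = (-1057/4 - 343619) - 1/1176402 = -1375533/4 - 1/1176402 = -809089886135/2352804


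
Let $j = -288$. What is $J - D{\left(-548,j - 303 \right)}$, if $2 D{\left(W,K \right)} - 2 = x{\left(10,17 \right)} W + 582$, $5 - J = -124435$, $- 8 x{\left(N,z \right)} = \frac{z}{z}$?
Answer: $\frac{496455}{4} \approx 1.2411 \cdot 10^{5}$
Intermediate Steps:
$x{\left(N,z \right)} = - \frac{1}{8}$ ($x{\left(N,z \right)} = - \frac{z \frac{1}{z}}{8} = \left(- \frac{1}{8}\right) 1 = - \frac{1}{8}$)
$J = 124440$ ($J = 5 - -124435 = 5 + 124435 = 124440$)
$D{\left(W,K \right)} = 292 - \frac{W}{16}$ ($D{\left(W,K \right)} = 1 + \frac{- \frac{W}{8} + 582}{2} = 1 + \frac{582 - \frac{W}{8}}{2} = 1 - \left(-291 + \frac{W}{16}\right) = 292 - \frac{W}{16}$)
$J - D{\left(-548,j - 303 \right)} = 124440 - \left(292 - - \frac{137}{4}\right) = 124440 - \left(292 + \frac{137}{4}\right) = 124440 - \frac{1305}{4} = \frac{496455}{4}$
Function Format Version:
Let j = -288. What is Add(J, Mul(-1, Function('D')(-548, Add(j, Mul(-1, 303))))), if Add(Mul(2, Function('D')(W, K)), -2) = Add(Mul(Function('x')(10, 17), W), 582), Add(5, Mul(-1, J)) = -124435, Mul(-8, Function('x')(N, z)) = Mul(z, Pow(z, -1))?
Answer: Rational(496455, 4) ≈ 1.2411e+5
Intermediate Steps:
Function('x')(N, z) = Rational(-1, 8) (Function('x')(N, z) = Mul(Rational(-1, 8), Mul(z, Pow(z, -1))) = Mul(Rational(-1, 8), 1) = Rational(-1, 8))
J = 124440 (J = Add(5, Mul(-1, -124435)) = Add(5, 124435) = 124440)
Function('D')(W, K) = Add(292, Mul(Rational(-1, 16), W)) (Function('D')(W, K) = Add(1, Mul(Rational(1, 2), Add(Mul(Rational(-1, 8), W), 582))) = Add(1, Mul(Rational(1, 2), Add(582, Mul(Rational(-1, 8), W)))) = Add(1, Add(291, Mul(Rational(-1, 16), W))) = Add(292, Mul(Rational(-1, 16), W)))
Add(J, Mul(-1, Function('D')(-548, Add(j, Mul(-1, 303))))) = Add(124440, Mul(-1, Add(292, Mul(Rational(-1, 16), -548)))) = Add(124440, Mul(-1, Add(292, Rational(137, 4)))) = Add(124440, Mul(-1, Rational(1305, 4))) = Add(124440, Rational(-1305, 4)) = Rational(496455, 4)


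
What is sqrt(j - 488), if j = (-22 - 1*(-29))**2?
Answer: I*sqrt(439) ≈ 20.952*I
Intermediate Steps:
j = 49 (j = (-22 + 29)**2 = 7**2 = 49)
sqrt(j - 488) = sqrt(49 - 488) = sqrt(-439) = I*sqrt(439)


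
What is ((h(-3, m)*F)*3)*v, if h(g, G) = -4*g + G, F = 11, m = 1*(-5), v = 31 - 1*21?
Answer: 2310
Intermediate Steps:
v = 10 (v = 31 - 21 = 10)
m = -5
h(g, G) = G - 4*g
((h(-3, m)*F)*3)*v = (((-5 - 4*(-3))*11)*3)*10 = (((-5 + 12)*11)*3)*10 = ((7*11)*3)*10 = (77*3)*10 = 231*10 = 2310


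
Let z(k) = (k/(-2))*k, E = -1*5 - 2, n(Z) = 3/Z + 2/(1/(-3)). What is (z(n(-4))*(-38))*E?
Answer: -96957/16 ≈ -6059.8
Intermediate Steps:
n(Z) = -6 + 3/Z (n(Z) = 3/Z + 2/(-1/3) = 3/Z + 2*(-3) = 3/Z - 6 = -6 + 3/Z)
E = -7 (E = -5 - 2 = -7)
z(k) = -k**2/2 (z(k) = (k*(-1/2))*k = (-k/2)*k = -k**2/2)
(z(n(-4))*(-38))*E = (-(-6 + 3/(-4))**2/2*(-38))*(-7) = (-(-6 + 3*(-1/4))**2/2*(-38))*(-7) = (-(-6 - 3/4)**2/2*(-38))*(-7) = (-(-27/4)**2/2*(-38))*(-7) = (-1/2*729/16*(-38))*(-7) = -729/32*(-38)*(-7) = (13851/16)*(-7) = -96957/16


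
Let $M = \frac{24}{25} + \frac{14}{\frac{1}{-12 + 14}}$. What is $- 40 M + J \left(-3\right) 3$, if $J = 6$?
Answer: $- \frac{6062}{5} \approx -1212.4$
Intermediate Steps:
$M = \frac{724}{25}$ ($M = 24 \cdot \frac{1}{25} + \frac{14}{\frac{1}{2}} = \frac{24}{25} + 14 \frac{1}{\frac{1}{2}} = \frac{24}{25} + 14 \cdot 2 = \frac{24}{25} + 28 = \frac{724}{25} \approx 28.96$)
$- 40 M + J \left(-3\right) 3 = \left(-40\right) \frac{724}{25} + 6 \left(-3\right) 3 = - \frac{5792}{5} - 54 = - \frac{6062}{5}$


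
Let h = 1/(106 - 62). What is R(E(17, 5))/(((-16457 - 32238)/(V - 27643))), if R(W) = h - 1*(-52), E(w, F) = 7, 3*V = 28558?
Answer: 41485073/2142580 ≈ 19.362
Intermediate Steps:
V = 28558/3 (V = (1/3)*28558 = 28558/3 ≈ 9519.3)
h = 1/44 ≈ 0.022727
R(W) = 2289/44 (R(W) = 1/44 - 1*(-52) = 1/44 + 52 = 2289/44)
R(E(17, 5))/(((-16457 - 32238)/(V - 27643))) = 2289/(44*(((-16457 - 32238)/(28558/3 - 27643)))) = 2289/(44*((-48695/(-54371/3)))) = 2289/(44*((-48695*(-3/54371)))) = 2289/(44*(146085/54371)) = (2289/44)*(54371/146085) = 41485073/2142580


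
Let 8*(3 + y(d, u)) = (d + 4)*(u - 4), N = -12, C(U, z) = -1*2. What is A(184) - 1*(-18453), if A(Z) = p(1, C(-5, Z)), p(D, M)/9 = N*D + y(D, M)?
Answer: 73137/4 ≈ 18284.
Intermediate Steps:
C(U, z) = -2
y(d, u) = -3 + (-4 + u)*(4 + d)/8 (y(d, u) = -3 + ((d + 4)*(u - 4))/8 = -3 + ((4 + d)*(-4 + u))/8 = -3 + ((-4 + u)*(4 + d))/8 = -3 + (-4 + u)*(4 + d)/8)
p(D, M) = -45 - 225*D/2 + 9*M/2 + 9*D*M/8 (p(D, M) = 9*(-12*D + (-5 + M/2 - D/2 + D*M/8)) = 9*(-5 + M/2 - 25*D/2 + D*M/8) = -45 - 225*D/2 + 9*M/2 + 9*D*M/8)
A(Z) = -675/4 (A(Z) = -45 - 225/2*1 + (9/2)*(-2) + (9/8)*1*(-2) = -45 - 225/2 - 9 - 9/4 = -675/4)
A(184) - 1*(-18453) = -675/4 - 1*(-18453) = -675/4 + 18453 = 73137/4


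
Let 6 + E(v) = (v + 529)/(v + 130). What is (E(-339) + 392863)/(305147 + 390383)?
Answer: 4321417/7650830 ≈ 0.56483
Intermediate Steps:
E(v) = -6 + (529 + v)/(130 + v) (E(v) = -6 + (v + 529)/(v + 130) = -6 + (529 + v)/(130 + v))
(E(-339) + 392863)/(305147 + 390383) = ((-251 - 5*(-339))/(130 - 339) + 392863)/(305147 + 390383) = ((-251 + 1695)/(-209) + 392863)/695530 = (-1/209*1444 + 392863)*(1/695530) = (-76/11 + 392863)*(1/695530) = (4321417/11)*(1/695530) = 4321417/7650830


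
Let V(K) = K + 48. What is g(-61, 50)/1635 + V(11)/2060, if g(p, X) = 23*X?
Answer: 493093/673620 ≈ 0.73200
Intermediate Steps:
V(K) = 48 + K
g(-61, 50)/1635 + V(11)/2060 = (23*50)/1635 + (48 + 11)/2060 = 1150*(1/1635) + 59*(1/2060) = 230/327 + 59/2060 = 493093/673620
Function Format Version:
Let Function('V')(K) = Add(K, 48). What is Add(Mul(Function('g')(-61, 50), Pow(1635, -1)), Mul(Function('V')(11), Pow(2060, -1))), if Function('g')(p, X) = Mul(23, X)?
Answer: Rational(493093, 673620) ≈ 0.73200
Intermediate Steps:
Function('V')(K) = Add(48, K)
Add(Mul(Function('g')(-61, 50), Pow(1635, -1)), Mul(Function('V')(11), Pow(2060, -1))) = Add(Mul(Mul(23, 50), Pow(1635, -1)), Mul(Add(48, 11), Pow(2060, -1))) = Add(Mul(1150, Rational(1, 1635)), Mul(59, Rational(1, 2060))) = Add(Rational(230, 327), Rational(59, 2060)) = Rational(493093, 673620)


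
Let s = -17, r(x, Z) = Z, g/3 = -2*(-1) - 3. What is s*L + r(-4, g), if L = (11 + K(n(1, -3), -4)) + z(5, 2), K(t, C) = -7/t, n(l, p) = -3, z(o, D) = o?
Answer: -944/3 ≈ -314.67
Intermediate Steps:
g = -3 (g = 3*(-2*(-1) - 3) = 3*(2 - 3) = 3*(-1) = -3)
L = 55/3 (L = (11 - 7/(-3)) + 5 = (11 - 7*(-⅓)) + 5 = (11 + 7/3) + 5 = 40/3 + 5 = 55/3 ≈ 18.333)
s*L + r(-4, g) = -17*55/3 - 3 = -935/3 - 3 = -944/3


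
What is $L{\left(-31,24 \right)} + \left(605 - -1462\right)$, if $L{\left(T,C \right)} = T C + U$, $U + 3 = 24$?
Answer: $1344$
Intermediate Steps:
$U = 21$ ($U = -3 + 24 = 21$)
$L{\left(T,C \right)} = 21 + C T$ ($L{\left(T,C \right)} = T C + 21 = C T + 21 = 21 + C T$)
$L{\left(-31,24 \right)} + \left(605 - -1462\right) = \left(21 + 24 \left(-31\right)\right) + \left(605 - -1462\right) = \left(21 - 744\right) + \left(605 + 1462\right) = -723 + 2067 = 1344$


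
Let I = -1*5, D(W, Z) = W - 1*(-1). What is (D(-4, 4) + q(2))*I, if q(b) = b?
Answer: 5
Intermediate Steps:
D(W, Z) = 1 + W (D(W, Z) = W + 1 = 1 + W)
I = -5
(D(-4, 4) + q(2))*I = ((1 - 4) + 2)*(-5) = (-3 + 2)*(-5) = -1*(-5) = 5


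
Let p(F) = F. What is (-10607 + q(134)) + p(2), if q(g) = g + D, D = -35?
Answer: -10506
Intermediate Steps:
q(g) = -35 + g (q(g) = g - 35 = -35 + g)
(-10607 + q(134)) + p(2) = (-10607 + (-35 + 134)) + 2 = (-10607 + 99) + 2 = -10508 + 2 = -10506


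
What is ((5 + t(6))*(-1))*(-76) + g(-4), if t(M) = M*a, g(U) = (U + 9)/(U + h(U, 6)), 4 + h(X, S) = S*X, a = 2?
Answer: 41339/32 ≈ 1291.8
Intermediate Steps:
h(X, S) = -4 + S*X
g(U) = (9 + U)/(-4 + 7*U) (g(U) = (U + 9)/(U + (-4 + 6*U)) = (9 + U)/(-4 + 7*U))
t(M) = 2*M (t(M) = M*2 = 2*M)
((5 + t(6))*(-1))*(-76) + g(-4) = ((5 + 2*6)*(-1))*(-76) + (9 - 4)/(-4 + 7*(-4)) = ((5 + 12)*(-1))*(-76) + 5/(-4 - 28) = (17*(-1))*(-76) + 5/(-32) = -17*(-76) - 1/32*5 = 1292 - 5/32 = 41339/32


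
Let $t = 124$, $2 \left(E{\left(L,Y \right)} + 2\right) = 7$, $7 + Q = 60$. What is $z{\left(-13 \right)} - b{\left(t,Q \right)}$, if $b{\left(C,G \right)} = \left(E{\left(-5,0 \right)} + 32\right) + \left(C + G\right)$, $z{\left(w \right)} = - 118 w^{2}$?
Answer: $- \frac{40305}{2} \approx -20153.0$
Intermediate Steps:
$Q = 53$ ($Q = -7 + 60 = 53$)
$E{\left(L,Y \right)} = \frac{3}{2}$ ($E{\left(L,Y \right)} = -2 + \frac{1}{2} \cdot 7 = -2 + \frac{7}{2} = \frac{3}{2}$)
$b{\left(C,G \right)} = \frac{67}{2} + C + G$ ($b{\left(C,G \right)} = \left(\frac{3}{2} + 32\right) + \left(C + G\right) = \frac{67}{2} + \left(C + G\right) = \frac{67}{2} + C + G$)
$z{\left(-13 \right)} - b{\left(t,Q \right)} = - 118 \left(-13\right)^{2} - \left(\frac{67}{2} + 124 + 53\right) = \left(-118\right) 169 - \frac{421}{2} = -19942 - \frac{421}{2} = - \frac{40305}{2}$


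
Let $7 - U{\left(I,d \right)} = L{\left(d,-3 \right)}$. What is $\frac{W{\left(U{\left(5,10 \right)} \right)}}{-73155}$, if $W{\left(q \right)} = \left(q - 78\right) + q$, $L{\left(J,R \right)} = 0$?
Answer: $\frac{64}{73155} \approx 0.00087485$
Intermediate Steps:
$U{\left(I,d \right)} = 7$ ($U{\left(I,d \right)} = 7 - 0 = 7 + 0 = 7$)
$W{\left(q \right)} = -78 + 2 q$ ($W{\left(q \right)} = \left(-78 + q\right) + q = -78 + 2 q$)
$\frac{W{\left(U{\left(5,10 \right)} \right)}}{-73155} = \frac{-78 + 2 \cdot 7}{-73155} = \left(-78 + 14\right) \left(- \frac{1}{73155}\right) = \left(-64\right) \left(- \frac{1}{73155}\right) = \frac{64}{73155}$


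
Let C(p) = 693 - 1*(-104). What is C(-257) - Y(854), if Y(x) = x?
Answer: -57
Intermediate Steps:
C(p) = 797 (C(p) = 693 + 104 = 797)
C(-257) - Y(854) = 797 - 1*854 = 797 - 854 = -57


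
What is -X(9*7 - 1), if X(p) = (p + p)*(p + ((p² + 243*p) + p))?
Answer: -2360216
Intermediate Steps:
X(p) = 2*p*(p² + 245*p) (X(p) = (2*p)*(p + (p² + 244*p)) = (2*p)*(p² + 245*p) = 2*p*(p² + 245*p))
-X(9*7 - 1) = -2*(9*7 - 1)²*(245 + (9*7 - 1)) = -2*(63 - 1)²*(245 + (63 - 1)) = -2*62²*(245 + 62) = -2*3844*307 = -1*2360216 = -2360216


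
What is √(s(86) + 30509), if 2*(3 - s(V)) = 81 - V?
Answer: 3*√13562/2 ≈ 174.68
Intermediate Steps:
s(V) = -75/2 + V/2 (s(V) = 3 - (81 - V)/2 = 3 + (-81/2 + V/2) = -75/2 + V/2)
√(s(86) + 30509) = √((-75/2 + (½)*86) + 30509) = √((-75/2 + 43) + 30509) = √(11/2 + 30509) = √(61029/2) = 3*√13562/2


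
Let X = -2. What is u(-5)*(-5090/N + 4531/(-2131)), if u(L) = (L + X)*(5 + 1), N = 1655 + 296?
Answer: 826844382/4157581 ≈ 198.88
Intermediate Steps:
N = 1951
u(L) = -12 + 6*L (u(L) = (L - 2)*(5 + 1) = (-2 + L)*6 = -12 + 6*L)
u(-5)*(-5090/N + 4531/(-2131)) = (-12 + 6*(-5))*(-5090/1951 + 4531/(-2131)) = (-12 - 30)*(-5090*1/1951 + 4531*(-1/2131)) = -42*(-5090/1951 - 4531/2131) = -42*(-19686771/4157581) = 826844382/4157581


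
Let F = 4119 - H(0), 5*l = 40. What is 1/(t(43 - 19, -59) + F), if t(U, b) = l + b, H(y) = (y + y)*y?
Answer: 1/4068 ≈ 0.00024582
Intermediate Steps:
l = 8 (l = (⅕)*40 = 8)
H(y) = 2*y² (H(y) = (2*y)*y = 2*y²)
t(U, b) = 8 + b
F = 4119 (F = 4119 - 2*0² = 4119 - 2*0 = 4119 - 1*0 = 4119 + 0 = 4119)
1/(t(43 - 19, -59) + F) = 1/((8 - 59) + 4119) = 1/(-51 + 4119) = 1/4068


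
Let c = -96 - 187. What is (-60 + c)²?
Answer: 117649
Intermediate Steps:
c = -283
(-60 + c)² = (-60 - 283)² = (-343)² = 117649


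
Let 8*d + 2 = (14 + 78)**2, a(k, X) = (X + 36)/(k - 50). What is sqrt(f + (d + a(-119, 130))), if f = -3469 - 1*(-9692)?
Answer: sqrt(4921123)/26 ≈ 85.322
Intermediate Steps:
a(k, X) = (36 + X)/(-50 + k)
f = 6223 (f = -3469 + 9692 = 6223)
d = 4231/4 (d = -1/4 + (14 + 78)**2/8 = -1/4 + (1/8)*92**2 = -1/4 + (1/8)*8464 = -1/4 + 1058 = 4231/4 ≈ 1057.8)
sqrt(f + (d + a(-119, 130))) = sqrt(6223 + (4231/4 + (36 + 130)/(-50 - 119))) = sqrt(6223 + (4231/4 + 166/(-169))) = sqrt(6223 + (4231/4 - 1/169*166)) = sqrt(6223 + (4231/4 - 166/169)) = sqrt(6223 + 714375/676) = sqrt(4921123/676) = sqrt(4921123)/26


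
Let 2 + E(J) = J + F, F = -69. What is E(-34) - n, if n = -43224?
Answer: 43119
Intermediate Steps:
E(J) = -71 + J (E(J) = -2 + (J - 69) = -2 + (-69 + J) = -71 + J)
E(-34) - n = (-71 - 34) - 1*(-43224) = -105 + 43224 = 43119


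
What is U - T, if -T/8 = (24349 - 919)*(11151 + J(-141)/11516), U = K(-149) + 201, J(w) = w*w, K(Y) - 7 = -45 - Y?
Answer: 6018455485668/2879 ≈ 2.0905e+9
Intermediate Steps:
K(Y) = -38 - Y (K(Y) = 7 + (-45 - Y) = -38 - Y)
J(w) = w²
U = 312 (U = (-38 - 1*(-149)) + 201 = (-38 + 149) + 201 = 111 + 201 = 312)
T = -6018454587420/2879 (T = -8*(24349 - 919)*(11151 + (-141)²/11516) = -187440*(11151 + 19881*(1/11516)) = -187440*(11151 + 19881/11516) = -187440*128434797/11516 = -8*1504613646855/5758 = -6018454587420/2879 ≈ -2.0905e+9)
U - T = 312 - 1*(-6018454587420/2879) = 312 + 6018454587420/2879 = 6018455485668/2879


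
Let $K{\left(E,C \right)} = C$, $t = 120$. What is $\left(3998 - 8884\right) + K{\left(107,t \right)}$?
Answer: $-4766$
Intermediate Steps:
$\left(3998 - 8884\right) + K{\left(107,t \right)} = \left(3998 - 8884\right) + 120 = -4886 + 120 = -4766$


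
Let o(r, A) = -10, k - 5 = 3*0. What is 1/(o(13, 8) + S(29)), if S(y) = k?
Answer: -⅕ ≈ -0.20000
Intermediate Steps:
k = 5 (k = 5 + 3*0 = 5 + 0 = 5)
S(y) = 5
1/(o(13, 8) + S(29)) = 1/(-10 + 5) = 1/(-5) = -⅕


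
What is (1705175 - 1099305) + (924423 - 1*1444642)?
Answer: 85651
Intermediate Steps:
(1705175 - 1099305) + (924423 - 1*1444642) = 605870 + (924423 - 1444642) = 605870 - 520219 = 85651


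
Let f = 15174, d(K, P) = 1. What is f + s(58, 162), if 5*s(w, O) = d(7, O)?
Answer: 75871/5 ≈ 15174.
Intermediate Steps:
s(w, O) = ⅕ (s(w, O) = (⅕)*1 = ⅕)
f + s(58, 162) = 15174 + ⅕ = 75871/5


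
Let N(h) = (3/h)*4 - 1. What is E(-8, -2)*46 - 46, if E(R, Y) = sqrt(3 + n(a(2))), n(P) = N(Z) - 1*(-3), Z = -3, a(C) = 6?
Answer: 0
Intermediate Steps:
N(h) = -1 + 12/h (N(h) = 12/h - 1 = -1 + 12/h)
n(P) = -2 (n(P) = (12 - 1*(-3))/(-3) - 1*(-3) = -(12 + 3)/3 + 3 = -1/3*15 + 3 = -5 + 3 = -2)
E(R, Y) = 1 (E(R, Y) = sqrt(3 - 2) = sqrt(1) = 1)
E(-8, -2)*46 - 46 = 1*46 - 46 = 46 - 46 = 0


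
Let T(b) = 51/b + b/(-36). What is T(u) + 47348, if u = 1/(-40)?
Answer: 65243521/1440 ≈ 45308.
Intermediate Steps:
u = -1/40 ≈ -0.025000
T(b) = 51/b - b/36 (T(b) = 51/b + b*(-1/36) = 51/b - b/36)
T(u) + 47348 = (51/(-1/40) - 1/36*(-1/40)) + 47348 = (51*(-40) + 1/1440) + 47348 = (-2040 + 1/1440) + 47348 = -2937599/1440 + 47348 = 65243521/1440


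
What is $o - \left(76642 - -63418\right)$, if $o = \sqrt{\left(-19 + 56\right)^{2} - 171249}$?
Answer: $-140060 + 2 i \sqrt{42470} \approx -1.4006 \cdot 10^{5} + 412.17 i$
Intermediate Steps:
$o = 2 i \sqrt{42470}$ ($o = \sqrt{37^{2} - 171249} = \sqrt{1369 - 171249} = \sqrt{-169880} = 2 i \sqrt{42470} \approx 412.17 i$)
$o - \left(76642 - -63418\right) = 2 i \sqrt{42470} - \left(76642 - -63418\right) = 2 i \sqrt{42470} - \left(76642 + 63418\right) = 2 i \sqrt{42470} - 140060 = -140060 + 2 i \sqrt{42470}$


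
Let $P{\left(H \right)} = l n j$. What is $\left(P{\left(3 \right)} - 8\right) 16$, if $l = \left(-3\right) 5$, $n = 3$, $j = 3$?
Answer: $-2288$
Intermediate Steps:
$l = -15$
$P{\left(H \right)} = -135$ ($P{\left(H \right)} = \left(-15\right) 3 \cdot 3 = \left(-45\right) 3 = -135$)
$\left(P{\left(3 \right)} - 8\right) 16 = \left(-135 - 8\right) 16 = \left(-143\right) 16 = -2288$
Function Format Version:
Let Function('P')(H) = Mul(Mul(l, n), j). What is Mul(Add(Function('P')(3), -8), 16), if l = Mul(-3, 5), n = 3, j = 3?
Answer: -2288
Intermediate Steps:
l = -15
Function('P')(H) = -135 (Function('P')(H) = Mul(Mul(-15, 3), 3) = Mul(-45, 3) = -135)
Mul(Add(Function('P')(3), -8), 16) = Mul(Add(-135, -8), 16) = Mul(-143, 16) = -2288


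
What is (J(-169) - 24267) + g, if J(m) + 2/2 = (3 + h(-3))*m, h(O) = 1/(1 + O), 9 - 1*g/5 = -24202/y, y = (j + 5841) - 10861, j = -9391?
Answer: -710574621/28822 ≈ -24654.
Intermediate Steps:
y = -14411 (y = (-9391 + 5841) - 10861 = -3550 - 10861 = -14411)
g = 527485/14411 (g = 45 - (-121010)/(-14411) = 45 - (-121010)*(-1)/14411 = 45 - 5*24202/14411 = 45 - 121010/14411 = 527485/14411 ≈ 36.603)
J(m) = -1 + 5*m/2 (J(m) = -1 + (3 + 1/(1 - 3))*m = -1 + (3 + 1/(-2))*m = -1 + (3 - ½)*m = -1 + 5*m/2)
(J(-169) - 24267) + g = ((-1 + (5/2)*(-169)) - 24267) + 527485/14411 = ((-1 - 845/2) - 24267) + 527485/14411 = (-847/2 - 24267) + 527485/14411 = -49381/2 + 527485/14411 = -710574621/28822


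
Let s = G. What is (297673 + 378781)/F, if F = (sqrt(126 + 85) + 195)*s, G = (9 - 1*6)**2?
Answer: 21984755/56721 - 338227*sqrt(211)/170163 ≈ 358.72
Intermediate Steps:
G = 9 (G = (9 - 6)**2 = 3**2 = 9)
s = 9
F = 1755 + 9*sqrt(211) (F = (sqrt(126 + 85) + 195)*9 = (sqrt(211) + 195)*9 = (195 + sqrt(211))*9 = 1755 + 9*sqrt(211) ≈ 1885.7)
(297673 + 378781)/F = (297673 + 378781)/(1755 + 9*sqrt(211)) = 676454/(1755 + 9*sqrt(211))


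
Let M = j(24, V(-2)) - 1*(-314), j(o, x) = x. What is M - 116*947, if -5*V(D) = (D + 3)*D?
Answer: -547688/5 ≈ -1.0954e+5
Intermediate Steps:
V(D) = -D*(3 + D)/5 (V(D) = -(D + 3)*D/5 = -(3 + D)*D/5 = -D*(3 + D)/5)
M = 1572/5 (M = -⅕*(-2)*(3 - 2) - 1*(-314) = -⅕*(-2)*1 + 314 = ⅖ + 314 = 1572/5 ≈ 314.40)
M - 116*947 = 1572/5 - 116*947 = 1572/5 - 109852 = -547688/5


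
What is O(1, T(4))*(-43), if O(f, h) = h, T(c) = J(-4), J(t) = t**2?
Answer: -688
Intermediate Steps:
T(c) = 16 (T(c) = (-4)**2 = 16)
O(1, T(4))*(-43) = 16*(-43) = -688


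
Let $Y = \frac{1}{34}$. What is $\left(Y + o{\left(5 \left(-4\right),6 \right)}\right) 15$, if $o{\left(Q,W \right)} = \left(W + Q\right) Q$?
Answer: $\frac{142815}{34} \approx 4200.4$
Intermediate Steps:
$o{\left(Q,W \right)} = Q \left(Q + W\right)$ ($o{\left(Q,W \right)} = \left(Q + W\right) Q = Q \left(Q + W\right)$)
$Y = \frac{1}{34} \approx 0.029412$
$\left(Y + o{\left(5 \left(-4\right),6 \right)}\right) 15 = \left(\frac{1}{34} + 5 \left(-4\right) \left(5 \left(-4\right) + 6\right)\right) 15 = \left(\frac{1}{34} - 20 \left(-20 + 6\right)\right) 15 = \left(\frac{1}{34} - -280\right) 15 = \left(\frac{1}{34} + 280\right) 15 = \frac{9521}{34} \cdot 15 = \frac{142815}{34}$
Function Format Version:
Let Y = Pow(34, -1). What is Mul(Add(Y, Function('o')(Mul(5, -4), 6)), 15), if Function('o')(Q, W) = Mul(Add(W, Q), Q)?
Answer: Rational(142815, 34) ≈ 4200.4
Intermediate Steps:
Function('o')(Q, W) = Mul(Q, Add(Q, W)) (Function('o')(Q, W) = Mul(Add(Q, W), Q) = Mul(Q, Add(Q, W)))
Y = Rational(1, 34) ≈ 0.029412
Mul(Add(Y, Function('o')(Mul(5, -4), 6)), 15) = Mul(Add(Rational(1, 34), Mul(Mul(5, -4), Add(Mul(5, -4), 6))), 15) = Mul(Add(Rational(1, 34), Mul(-20, Add(-20, 6))), 15) = Mul(Add(Rational(1, 34), Mul(-20, -14)), 15) = Mul(Add(Rational(1, 34), 280), 15) = Mul(Rational(9521, 34), 15) = Rational(142815, 34)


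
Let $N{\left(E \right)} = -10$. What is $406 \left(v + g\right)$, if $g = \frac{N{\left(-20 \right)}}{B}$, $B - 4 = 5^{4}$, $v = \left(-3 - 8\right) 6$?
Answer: $- \frac{16858744}{629} \approx -26802.0$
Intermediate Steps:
$v = -66$ ($v = \left(-11\right) 6 = -66$)
$B = 629$ ($B = 4 + 5^{4} = 4 + 625 = 629$)
$g = - \frac{10}{629} \approx -0.015898$
$406 \left(v + g\right) = 406 \left(-66 - \frac{10}{629}\right) = 406 \left(- \frac{41524}{629}\right) = - \frac{16858744}{629}$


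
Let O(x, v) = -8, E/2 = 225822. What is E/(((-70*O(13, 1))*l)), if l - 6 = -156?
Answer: -37637/7000 ≈ -5.3767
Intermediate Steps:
l = -150 (l = 6 - 156 = -150)
E = 451644 (E = 2*225822 = 451644)
E/(((-70*O(13, 1))*l)) = 451644/((-70*(-8)*(-150))) = 451644/((560*(-150))) = 451644/(-84000) = 451644*(-1/84000) = -37637/7000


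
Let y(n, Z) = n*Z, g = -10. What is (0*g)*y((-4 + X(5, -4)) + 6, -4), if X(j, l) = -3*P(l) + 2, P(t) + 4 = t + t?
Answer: 0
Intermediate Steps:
P(t) = -4 + 2*t (P(t) = -4 + (t + t) = -4 + 2*t)
X(j, l) = 14 - 6*l (X(j, l) = -3*(-4 + 2*l) + 2 = (12 - 6*l) + 2 = 14 - 6*l)
y(n, Z) = Z*n
(0*g)*y((-4 + X(5, -4)) + 6, -4) = (0*(-10))*(-4*((-4 + (14 - 6*(-4))) + 6)) = 0*(-4*((-4 + (14 + 24)) + 6)) = 0*(-4*((-4 + 38) + 6)) = 0*(-4*(34 + 6)) = 0*(-4*40) = 0*(-160) = 0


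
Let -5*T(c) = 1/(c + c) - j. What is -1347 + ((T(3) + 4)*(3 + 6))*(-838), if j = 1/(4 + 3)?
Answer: -1101768/35 ≈ -31479.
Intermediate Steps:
j = 1/7 ≈ 0.14286
T(c) = 1/35 - 1/(10*c) (T(c) = -(1/(c + c) - 1*1/7)/5 = -(1/(2*c) - 1/7)/5 = -(-1/7 + 1/(2*c))/5 = 1/35 - 1/(10*c))
-1347 + ((T(3) + 4)*(3 + 6))*(-838) = -1347 + (((1/70)*(-7 + 2*3)/3 + 4)*(3 + 6))*(-838) = -1347 + (((1/70)*(1/3)*(-7 + 6) + 4)*9)*(-838) = -1347 + (((1/70)*(1/3)*(-1) + 4)*9)*(-838) = -1347 + ((-1/210 + 4)*9)*(-838) = -1347 + ((839/210)*9)*(-838) = -1347 + (2517/70)*(-838) = -1347 - 1054623/35 = -1101768/35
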